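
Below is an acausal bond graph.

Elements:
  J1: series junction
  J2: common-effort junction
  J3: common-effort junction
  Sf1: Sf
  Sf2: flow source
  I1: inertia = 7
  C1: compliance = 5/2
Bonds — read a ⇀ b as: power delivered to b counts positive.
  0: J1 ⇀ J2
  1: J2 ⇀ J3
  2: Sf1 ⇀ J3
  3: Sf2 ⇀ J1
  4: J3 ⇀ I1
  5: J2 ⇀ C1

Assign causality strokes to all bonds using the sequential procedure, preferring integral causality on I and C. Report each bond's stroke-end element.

#0 stroke→J1
#1 stroke→J3
#2 stroke→Sf1
#3 stroke→Sf2
#4 stroke→I1
#5 stroke→J2

#2 stroke at Sf1  (Sf1 (Sf) sets flow on bond)
#3 stroke at Sf2  (Sf2 fixes flow; stroke at Sf2)
#0 stroke at J1  (J1 flow already set via bond 3)
#4 stroke at I1  (I1 integral (f out))
#1 stroke at J3  (J3 needs exactly one e-in)
#5 stroke at J2  (J2: last free bond brings effort in)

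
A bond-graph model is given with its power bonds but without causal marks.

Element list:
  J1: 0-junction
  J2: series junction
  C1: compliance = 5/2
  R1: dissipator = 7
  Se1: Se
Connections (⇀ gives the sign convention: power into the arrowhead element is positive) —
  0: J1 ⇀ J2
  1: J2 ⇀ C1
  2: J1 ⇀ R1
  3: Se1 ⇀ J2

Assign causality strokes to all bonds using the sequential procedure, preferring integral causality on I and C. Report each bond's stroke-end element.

b0 |J1
b1 |J2
b2 |R1
b3 |J2

bond 3 |J2  (source Se1 imposes e)
bond 1 |J2  (C1 integral (e out))
bond 0 |J1  (only one flow-in slot at J2)
bond 2 |R1  (0-jn J1 has e-setter on 0)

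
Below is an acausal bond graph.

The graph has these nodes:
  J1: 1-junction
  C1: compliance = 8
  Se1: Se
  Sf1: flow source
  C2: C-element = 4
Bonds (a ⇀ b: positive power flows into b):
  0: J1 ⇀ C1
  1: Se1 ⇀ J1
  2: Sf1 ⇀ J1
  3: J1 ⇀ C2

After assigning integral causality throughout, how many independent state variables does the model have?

#1 stroke→J1  (source Se1 imposes e)
#2 stroke→Sf1  (Sf1 (Sf) sets flow on bond)
#0 stroke→J1  (1-jn J1 has f-setter on 2)
#3 stroke→J1  (J1 flow already set via bond 2)

2  (C1, C2 all integral)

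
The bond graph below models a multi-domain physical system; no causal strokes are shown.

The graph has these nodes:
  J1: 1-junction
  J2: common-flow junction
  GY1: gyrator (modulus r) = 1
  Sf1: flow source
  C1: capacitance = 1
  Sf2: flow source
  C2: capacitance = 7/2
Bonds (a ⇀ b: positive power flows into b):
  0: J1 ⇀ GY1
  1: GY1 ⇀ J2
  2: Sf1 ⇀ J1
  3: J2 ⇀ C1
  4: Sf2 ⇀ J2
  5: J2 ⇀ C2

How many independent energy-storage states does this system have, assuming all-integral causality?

#2 stroke at Sf1  (Sf1 (Sf) sets flow on bond)
#4 stroke at Sf2  (Sf2: flow source, stroke at near end)
#0 stroke at J1  (J1: bond 2 brought flow, rest push out)
#1 stroke at J2  (common-f at J2 fixed by 4)
#3 stroke at J2  (J2: bond 4 brought flow, rest push out)
#5 stroke at J2  (J2: bond 4 brought flow, rest push out)

2  (C1, C2 all integral)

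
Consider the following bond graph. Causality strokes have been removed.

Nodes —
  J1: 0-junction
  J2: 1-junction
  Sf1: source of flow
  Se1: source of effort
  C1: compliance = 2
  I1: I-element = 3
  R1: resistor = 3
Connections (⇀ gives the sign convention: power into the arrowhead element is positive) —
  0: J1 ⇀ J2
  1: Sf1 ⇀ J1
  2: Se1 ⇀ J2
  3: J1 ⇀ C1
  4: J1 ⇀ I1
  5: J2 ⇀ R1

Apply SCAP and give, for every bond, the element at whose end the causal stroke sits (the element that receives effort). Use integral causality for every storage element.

#1 stroke→Sf1  (Sf1: flow source, stroke at near end)
#2 stroke→J2  (source Se1 imposes e)
#3 stroke→J1  (C1: C, integral causality)
#0 stroke→J2  (J1: bond 3 brought effort, rest push out)
#4 stroke→I1  (J1 effort already set via bond 3)
#5 stroke→R1  (only one flow-in slot at J2)

bond 0 →J2
bond 1 →Sf1
bond 2 →J2
bond 3 →J1
bond 4 →I1
bond 5 →R1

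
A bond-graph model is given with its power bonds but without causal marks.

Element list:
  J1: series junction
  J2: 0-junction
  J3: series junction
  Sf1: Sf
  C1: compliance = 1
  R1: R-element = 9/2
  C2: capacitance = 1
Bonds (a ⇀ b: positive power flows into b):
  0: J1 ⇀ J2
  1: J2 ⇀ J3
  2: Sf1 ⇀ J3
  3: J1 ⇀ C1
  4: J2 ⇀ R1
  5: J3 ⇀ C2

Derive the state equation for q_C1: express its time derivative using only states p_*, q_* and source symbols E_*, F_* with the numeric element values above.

dq_C1/dt = F_Sf1 - 2*q_C1/9

b2 →Sf1  (Sf1 fixes flow; stroke at Sf1)
b1 →J3  (common-f at J3 fixed by 2)
b5 →J3  (common-f at J3 fixed by 2)
b3 →J1  (C1: C, integral causality)
b0 →J2  (only one flow-in slot at J1)
b4 →R1  (0-jn J2 has e-setter on 0)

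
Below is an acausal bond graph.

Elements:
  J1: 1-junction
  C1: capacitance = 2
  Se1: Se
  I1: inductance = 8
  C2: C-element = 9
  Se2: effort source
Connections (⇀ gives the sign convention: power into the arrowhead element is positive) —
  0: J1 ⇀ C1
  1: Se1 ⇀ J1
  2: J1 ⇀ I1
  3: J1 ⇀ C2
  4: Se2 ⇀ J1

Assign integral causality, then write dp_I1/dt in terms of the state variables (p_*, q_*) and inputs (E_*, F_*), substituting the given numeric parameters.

b1 →J1  (Se1: effort source, stroke at far end)
b4 →J1  (source Se2 imposes e)
b0 →J1  (prefer integral on C1)
b2 →I1  (prefer integral on I1)
b3 →J1  (J1: bond 2 brought flow, rest push out)

dp_I1/dt = E_Se1 + E_Se2 - q_C1/2 - q_C2/9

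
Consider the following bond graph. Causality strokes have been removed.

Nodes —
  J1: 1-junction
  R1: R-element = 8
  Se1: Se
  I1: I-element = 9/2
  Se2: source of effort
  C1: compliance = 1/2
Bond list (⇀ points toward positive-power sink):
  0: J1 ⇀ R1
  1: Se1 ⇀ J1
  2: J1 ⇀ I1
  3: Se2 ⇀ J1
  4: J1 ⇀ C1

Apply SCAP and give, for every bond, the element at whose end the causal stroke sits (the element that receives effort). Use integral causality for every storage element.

b0 |J1
b1 |J1
b2 |I1
b3 |J1
b4 |J1

bond 1 |J1  (Se1: effort source, stroke at far end)
bond 3 |J1  (source Se2 imposes e)
bond 2 |I1  (I1 integral (f out))
bond 0 |J1  (J1: bond 2 brought flow, rest push out)
bond 4 |J1  (common-f at J1 fixed by 2)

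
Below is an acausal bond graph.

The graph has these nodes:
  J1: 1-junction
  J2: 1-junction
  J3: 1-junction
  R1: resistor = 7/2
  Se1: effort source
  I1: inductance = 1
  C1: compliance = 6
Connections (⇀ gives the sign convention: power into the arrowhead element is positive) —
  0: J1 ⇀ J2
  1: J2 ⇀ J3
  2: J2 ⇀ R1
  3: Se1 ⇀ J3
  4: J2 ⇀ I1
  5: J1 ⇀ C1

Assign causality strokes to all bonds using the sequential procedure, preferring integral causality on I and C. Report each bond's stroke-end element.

b0 stroke→J2
b1 stroke→J2
b2 stroke→J2
b3 stroke→J3
b4 stroke→I1
b5 stroke→J1

#3 →J3  (source Se1 imposes e)
#1 →J2  (J3 needs exactly one f-in)
#4 →I1  (I1 outputs flow p/I1)
#0 →J2  (common-f at J2 fixed by 4)
#2 →J2  (common-f at J2 fixed by 4)
#5 →J1  (common-f at J1 fixed by 0)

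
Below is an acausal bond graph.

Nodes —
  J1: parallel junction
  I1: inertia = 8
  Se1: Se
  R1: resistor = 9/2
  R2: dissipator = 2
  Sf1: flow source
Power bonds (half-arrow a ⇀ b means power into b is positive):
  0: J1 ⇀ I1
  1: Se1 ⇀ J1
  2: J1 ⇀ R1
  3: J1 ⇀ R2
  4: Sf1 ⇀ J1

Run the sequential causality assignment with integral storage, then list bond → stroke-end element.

bond 0 stroke→I1
bond 1 stroke→J1
bond 2 stroke→R1
bond 3 stroke→R2
bond 4 stroke→Sf1

#1 stroke→J1  (source Se1 imposes e)
#4 stroke→Sf1  (Sf1 fixes flow; stroke at Sf1)
#0 stroke→I1  (0-jn J1 has e-setter on 1)
#2 stroke→R1  (common-e at J1 fixed by 1)
#3 stroke→R2  (J1 effort already set via bond 1)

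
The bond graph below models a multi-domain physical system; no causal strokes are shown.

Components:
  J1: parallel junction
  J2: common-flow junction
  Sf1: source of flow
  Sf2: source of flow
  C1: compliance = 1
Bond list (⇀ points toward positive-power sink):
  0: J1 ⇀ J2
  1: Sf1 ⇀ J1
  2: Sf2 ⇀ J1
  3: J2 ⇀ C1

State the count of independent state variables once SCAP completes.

1  (C1 all integral)

#1 stroke at Sf1  (Sf1 (Sf) sets flow on bond)
#2 stroke at Sf2  (Sf2: flow source, stroke at near end)
#0 stroke at J1  (J1: last free bond brings effort in)
#3 stroke at J2  (1-jn J2 has f-setter on 0)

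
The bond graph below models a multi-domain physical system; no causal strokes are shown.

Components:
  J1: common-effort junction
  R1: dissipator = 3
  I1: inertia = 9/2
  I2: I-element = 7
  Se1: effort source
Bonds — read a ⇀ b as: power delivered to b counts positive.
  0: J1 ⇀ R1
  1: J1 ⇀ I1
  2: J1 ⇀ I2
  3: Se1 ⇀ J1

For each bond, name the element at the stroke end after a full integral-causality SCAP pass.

#0 →R1
#1 →I1
#2 →I2
#3 →J1

bond 3 →J1  (Se1: effort source, stroke at far end)
bond 0 →R1  (J1: bond 3 brought effort, rest push out)
bond 1 →I1  (J1 effort already set via bond 3)
bond 2 →I2  (0-jn J1 has e-setter on 3)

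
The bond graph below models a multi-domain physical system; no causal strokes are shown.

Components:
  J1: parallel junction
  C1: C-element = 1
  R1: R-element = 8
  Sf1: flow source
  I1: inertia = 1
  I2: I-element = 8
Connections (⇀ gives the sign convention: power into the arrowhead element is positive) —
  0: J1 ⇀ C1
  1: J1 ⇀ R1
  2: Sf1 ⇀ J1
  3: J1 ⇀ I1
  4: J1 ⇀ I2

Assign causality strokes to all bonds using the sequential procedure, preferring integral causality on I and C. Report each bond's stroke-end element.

#2 →Sf1  (source Sf1 imposes f)
#0 →J1  (prefer integral on C1)
#1 →R1  (0-jn J1 has e-setter on 0)
#3 →I1  (J1: bond 0 brought effort, rest push out)
#4 →I2  (J1: bond 0 brought effort, rest push out)

#0 |J1
#1 |R1
#2 |Sf1
#3 |I1
#4 |I2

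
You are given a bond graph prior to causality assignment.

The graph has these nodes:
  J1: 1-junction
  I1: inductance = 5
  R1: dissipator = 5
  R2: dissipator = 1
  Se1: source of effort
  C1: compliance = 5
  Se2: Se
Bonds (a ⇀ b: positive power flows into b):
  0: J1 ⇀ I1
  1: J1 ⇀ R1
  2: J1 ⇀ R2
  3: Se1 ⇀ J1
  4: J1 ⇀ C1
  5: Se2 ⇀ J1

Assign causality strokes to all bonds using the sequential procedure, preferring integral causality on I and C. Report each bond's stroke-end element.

b3 |J1  (Se1 (Se) sets effort on bond)
b5 |J1  (Se2 fixes effort; stroke away)
b0 |I1  (I1: I, integral causality)
b1 |J1  (J1 flow already set via bond 0)
b2 |J1  (J1: bond 0 brought flow, rest push out)
b4 |J1  (J1: bond 0 brought flow, rest push out)

β0 |I1
β1 |J1
β2 |J1
β3 |J1
β4 |J1
β5 |J1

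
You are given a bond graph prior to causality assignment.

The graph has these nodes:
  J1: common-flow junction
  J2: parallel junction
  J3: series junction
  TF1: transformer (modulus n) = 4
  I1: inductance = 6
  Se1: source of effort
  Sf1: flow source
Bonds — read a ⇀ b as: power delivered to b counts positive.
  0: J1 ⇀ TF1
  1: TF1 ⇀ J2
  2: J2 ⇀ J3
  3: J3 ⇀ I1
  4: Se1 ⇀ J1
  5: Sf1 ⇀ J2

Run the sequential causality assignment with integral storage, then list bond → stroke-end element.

#0 stroke→TF1
#1 stroke→J2
#2 stroke→J3
#3 stroke→I1
#4 stroke→J1
#5 stroke→Sf1

β4 stroke→J1  (Se1: effort source, stroke at far end)
β5 stroke→Sf1  (Sf1 fixes flow; stroke at Sf1)
β0 stroke→TF1  (closing 1-jn rule on J1)
β1 stroke→J2  (through TF1, causality passes straight; one stroke at TF1)
β2 stroke→J3  (0-jn J2 has e-setter on 1)
β3 stroke→I1  (J3: last free bond brings flow in)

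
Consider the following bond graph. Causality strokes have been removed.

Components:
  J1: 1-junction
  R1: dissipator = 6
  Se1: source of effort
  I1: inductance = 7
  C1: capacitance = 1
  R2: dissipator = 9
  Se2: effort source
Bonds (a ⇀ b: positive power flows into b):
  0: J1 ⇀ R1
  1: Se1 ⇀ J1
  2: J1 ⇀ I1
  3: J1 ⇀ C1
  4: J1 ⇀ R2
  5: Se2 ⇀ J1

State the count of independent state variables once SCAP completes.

2  (C1, I1 all integral)

#1 |J1  (source Se1 imposes e)
#5 |J1  (Se2 (Se) sets effort on bond)
#2 |I1  (I1 integral (f out))
#0 |J1  (J1: bond 2 brought flow, rest push out)
#3 |J1  (common-f at J1 fixed by 2)
#4 |J1  (J1: bond 2 brought flow, rest push out)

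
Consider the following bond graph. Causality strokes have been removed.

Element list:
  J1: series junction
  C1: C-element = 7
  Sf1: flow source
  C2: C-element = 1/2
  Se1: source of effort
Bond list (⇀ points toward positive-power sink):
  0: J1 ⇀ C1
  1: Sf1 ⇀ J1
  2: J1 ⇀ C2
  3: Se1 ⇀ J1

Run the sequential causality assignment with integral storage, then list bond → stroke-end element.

β1 →Sf1  (Sf1 (Sf) sets flow on bond)
β3 →J1  (Se1 (Se) sets effort on bond)
β0 →J1  (J1: bond 1 brought flow, rest push out)
β2 →J1  (J1 flow already set via bond 1)

bond 0 →J1
bond 1 →Sf1
bond 2 →J1
bond 3 →J1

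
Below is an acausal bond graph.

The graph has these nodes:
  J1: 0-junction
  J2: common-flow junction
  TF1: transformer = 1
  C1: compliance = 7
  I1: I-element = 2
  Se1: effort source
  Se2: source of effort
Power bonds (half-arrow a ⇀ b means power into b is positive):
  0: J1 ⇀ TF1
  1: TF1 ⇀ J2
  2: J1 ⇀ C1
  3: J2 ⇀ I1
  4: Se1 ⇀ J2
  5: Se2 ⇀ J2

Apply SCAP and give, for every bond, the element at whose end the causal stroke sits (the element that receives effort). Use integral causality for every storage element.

#4 →J2  (Se1: effort source, stroke at far end)
#5 →J2  (Se2: effort source, stroke at far end)
#2 →J1  (C1: C, integral causality)
#0 →TF1  (common-e at J1 fixed by 2)
#1 →J2  (TF1: transformer flips bond 0)
#3 →I1  (only one flow-in slot at J2)

b0 →TF1
b1 →J2
b2 →J1
b3 →I1
b4 →J2
b5 →J2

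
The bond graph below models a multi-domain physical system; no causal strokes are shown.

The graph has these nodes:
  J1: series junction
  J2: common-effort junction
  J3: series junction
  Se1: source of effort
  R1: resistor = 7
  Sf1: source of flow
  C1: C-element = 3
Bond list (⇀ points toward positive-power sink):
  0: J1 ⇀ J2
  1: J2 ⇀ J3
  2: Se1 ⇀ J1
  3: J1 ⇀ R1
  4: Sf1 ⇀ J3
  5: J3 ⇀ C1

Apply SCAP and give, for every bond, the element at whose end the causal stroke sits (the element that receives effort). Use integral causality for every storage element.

b2 |J1  (Se1 fixes effort; stroke away)
b4 |Sf1  (source Sf1 imposes f)
b1 |J3  (common-f at J3 fixed by 4)
b5 |J3  (common-f at J3 fixed by 4)
b0 |J2  (only one effort-in slot at J2)
b3 |J1  (J1 flow already set via bond 0)

β0 →J2
β1 →J3
β2 →J1
β3 →J1
β4 →Sf1
β5 →J3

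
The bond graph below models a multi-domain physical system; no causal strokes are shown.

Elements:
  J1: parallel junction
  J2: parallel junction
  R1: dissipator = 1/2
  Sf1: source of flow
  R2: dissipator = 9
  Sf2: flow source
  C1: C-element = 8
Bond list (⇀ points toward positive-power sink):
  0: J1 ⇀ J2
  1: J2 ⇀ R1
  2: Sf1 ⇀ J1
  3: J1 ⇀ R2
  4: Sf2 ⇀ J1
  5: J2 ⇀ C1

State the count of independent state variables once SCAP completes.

β2 stroke→Sf1  (Sf1 (Sf) sets flow on bond)
β4 stroke→Sf2  (source Sf2 imposes f)
β5 stroke→J2  (C1 outputs effort q/C1)
β0 stroke→J1  (common-e at J2 fixed by 5)
β1 stroke→R1  (0-jn J2 has e-setter on 5)
β3 stroke→R2  (J1 effort already set via bond 0)

1  (C1 all integral)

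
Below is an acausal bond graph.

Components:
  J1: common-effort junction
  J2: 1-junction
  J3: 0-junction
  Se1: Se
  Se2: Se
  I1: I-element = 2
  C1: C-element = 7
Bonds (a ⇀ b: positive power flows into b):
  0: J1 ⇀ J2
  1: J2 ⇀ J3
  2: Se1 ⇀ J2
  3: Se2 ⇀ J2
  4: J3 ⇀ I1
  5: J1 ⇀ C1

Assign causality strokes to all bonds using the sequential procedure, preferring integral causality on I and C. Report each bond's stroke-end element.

#0 stroke→J2
#1 stroke→J3
#2 stroke→J2
#3 stroke→J2
#4 stroke→I1
#5 stroke→J1

bond 2 →J2  (source Se1 imposes e)
bond 3 →J2  (source Se2 imposes e)
bond 4 →I1  (prefer integral on I1)
bond 1 →J3  (closing 0-jn rule on J3)
bond 0 →J2  (1-jn J2 has f-setter on 1)
bond 5 →J1  (J1 needs exactly one e-in)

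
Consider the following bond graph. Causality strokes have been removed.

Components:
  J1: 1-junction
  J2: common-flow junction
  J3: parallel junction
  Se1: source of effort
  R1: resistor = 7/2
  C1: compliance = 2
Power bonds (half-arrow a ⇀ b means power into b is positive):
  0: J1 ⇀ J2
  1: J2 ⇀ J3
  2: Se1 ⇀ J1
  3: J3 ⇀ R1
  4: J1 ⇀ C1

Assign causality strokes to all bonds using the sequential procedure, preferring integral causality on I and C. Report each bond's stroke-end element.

b0 stroke→J2
b1 stroke→J3
b2 stroke→J1
b3 stroke→R1
b4 stroke→J1

b2 →J1  (source Se1 imposes e)
b4 →J1  (prefer integral on C1)
b0 →J2  (only one flow-in slot at J1)
b1 →J3  (J2 needs exactly one f-in)
b3 →R1  (0-jn J3 has e-setter on 1)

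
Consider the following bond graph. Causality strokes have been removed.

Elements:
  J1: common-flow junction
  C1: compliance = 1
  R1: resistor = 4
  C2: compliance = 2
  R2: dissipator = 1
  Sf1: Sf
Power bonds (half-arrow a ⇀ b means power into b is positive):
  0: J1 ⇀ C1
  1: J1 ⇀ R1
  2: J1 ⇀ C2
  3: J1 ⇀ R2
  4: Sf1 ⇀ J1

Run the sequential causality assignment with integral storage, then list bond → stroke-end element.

bond 0 stroke→J1
bond 1 stroke→J1
bond 2 stroke→J1
bond 3 stroke→J1
bond 4 stroke→Sf1

β4 stroke at Sf1  (Sf1 fixes flow; stroke at Sf1)
β0 stroke at J1  (J1 flow already set via bond 4)
β1 stroke at J1  (J1: bond 4 brought flow, rest push out)
β2 stroke at J1  (1-jn J1 has f-setter on 4)
β3 stroke at J1  (common-f at J1 fixed by 4)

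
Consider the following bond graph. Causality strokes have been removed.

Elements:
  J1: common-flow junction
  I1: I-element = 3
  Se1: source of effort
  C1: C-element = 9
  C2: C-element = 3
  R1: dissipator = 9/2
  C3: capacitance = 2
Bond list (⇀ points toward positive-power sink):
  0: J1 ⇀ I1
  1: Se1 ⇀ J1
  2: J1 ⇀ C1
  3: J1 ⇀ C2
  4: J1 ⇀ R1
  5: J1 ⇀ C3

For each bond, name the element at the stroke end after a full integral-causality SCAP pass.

bond 1 stroke→J1  (Se1 fixes effort; stroke away)
bond 0 stroke→I1  (I1 outputs flow p/I1)
bond 2 stroke→J1  (J1: bond 0 brought flow, rest push out)
bond 3 stroke→J1  (1-jn J1 has f-setter on 0)
bond 4 stroke→J1  (1-jn J1 has f-setter on 0)
bond 5 stroke→J1  (1-jn J1 has f-setter on 0)

#0 stroke at I1
#1 stroke at J1
#2 stroke at J1
#3 stroke at J1
#4 stroke at J1
#5 stroke at J1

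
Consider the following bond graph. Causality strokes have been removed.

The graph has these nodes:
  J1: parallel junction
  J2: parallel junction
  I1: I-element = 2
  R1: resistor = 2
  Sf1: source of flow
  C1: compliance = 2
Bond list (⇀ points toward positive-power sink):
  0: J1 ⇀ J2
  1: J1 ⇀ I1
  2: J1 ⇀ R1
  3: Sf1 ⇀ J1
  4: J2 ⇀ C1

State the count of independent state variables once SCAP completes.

b3 →Sf1  (source Sf1 imposes f)
b1 →I1  (prefer integral on I1)
b4 →J2  (prefer integral on C1)
b0 →J1  (0-jn J2 has e-setter on 4)
b2 →R1  (J1 effort already set via bond 0)

2  (C1, I1 all integral)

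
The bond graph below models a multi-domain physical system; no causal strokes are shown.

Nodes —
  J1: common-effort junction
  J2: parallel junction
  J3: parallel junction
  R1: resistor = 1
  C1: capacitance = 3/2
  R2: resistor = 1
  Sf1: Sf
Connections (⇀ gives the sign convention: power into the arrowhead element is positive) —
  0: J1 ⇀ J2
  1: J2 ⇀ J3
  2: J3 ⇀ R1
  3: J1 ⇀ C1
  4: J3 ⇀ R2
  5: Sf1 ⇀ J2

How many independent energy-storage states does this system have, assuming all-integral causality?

#5 stroke at Sf1  (Sf1: flow source, stroke at near end)
#3 stroke at J1  (C1 integral (e out))
#0 stroke at J2  (J1 effort already set via bond 3)
#1 stroke at J3  (J2: bond 0 brought effort, rest push out)
#2 stroke at R1  (J3 effort already set via bond 1)
#4 stroke at R2  (0-jn J3 has e-setter on 1)

1  (C1 all integral)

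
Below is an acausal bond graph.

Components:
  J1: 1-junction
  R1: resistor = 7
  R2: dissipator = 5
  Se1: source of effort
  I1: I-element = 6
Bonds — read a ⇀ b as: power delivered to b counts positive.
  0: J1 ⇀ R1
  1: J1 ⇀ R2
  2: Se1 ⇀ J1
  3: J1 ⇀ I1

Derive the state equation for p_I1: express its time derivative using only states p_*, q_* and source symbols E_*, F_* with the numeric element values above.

dp_I1/dt = E_Se1 - 2*p_I1

β2 →J1  (source Se1 imposes e)
β3 →I1  (I1 outputs flow p/I1)
β0 →J1  (J1 flow already set via bond 3)
β1 →J1  (J1: bond 3 brought flow, rest push out)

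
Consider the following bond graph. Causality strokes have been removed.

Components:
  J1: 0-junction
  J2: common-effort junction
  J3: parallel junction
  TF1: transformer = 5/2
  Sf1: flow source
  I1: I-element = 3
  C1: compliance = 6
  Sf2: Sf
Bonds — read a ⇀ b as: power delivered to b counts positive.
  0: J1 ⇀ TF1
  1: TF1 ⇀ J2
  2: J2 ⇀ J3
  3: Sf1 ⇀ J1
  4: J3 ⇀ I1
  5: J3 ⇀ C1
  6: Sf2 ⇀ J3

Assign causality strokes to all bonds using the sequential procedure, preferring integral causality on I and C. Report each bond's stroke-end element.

β0 →J1
β1 →TF1
β2 →J2
β3 →Sf1
β4 →I1
β5 →J3
β6 →Sf2

bond 3 →Sf1  (Sf1 (Sf) sets flow on bond)
bond 6 →Sf2  (Sf2 (Sf) sets flow on bond)
bond 0 →J1  (J1: last free bond brings effort in)
bond 1 →TF1  (TF1 one-in-one-out from 0)
bond 2 →J2  (J2 needs exactly one e-in)
bond 4 →I1  (I1 integral (f out))
bond 5 →J3  (J3 needs exactly one e-in)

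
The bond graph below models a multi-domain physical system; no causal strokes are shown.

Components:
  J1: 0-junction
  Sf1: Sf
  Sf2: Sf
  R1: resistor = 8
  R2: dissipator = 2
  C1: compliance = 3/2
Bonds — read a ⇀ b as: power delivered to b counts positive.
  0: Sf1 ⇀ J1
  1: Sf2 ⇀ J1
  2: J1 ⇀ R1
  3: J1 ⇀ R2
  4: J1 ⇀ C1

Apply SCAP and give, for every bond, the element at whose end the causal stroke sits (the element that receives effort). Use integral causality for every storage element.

#0 |Sf1
#1 |Sf2
#2 |R1
#3 |R2
#4 |J1

#0 →Sf1  (source Sf1 imposes f)
#1 →Sf2  (Sf2 fixes flow; stroke at Sf2)
#4 →J1  (C1 integral (e out))
#2 →R1  (J1 effort already set via bond 4)
#3 →R2  (0-jn J1 has e-setter on 4)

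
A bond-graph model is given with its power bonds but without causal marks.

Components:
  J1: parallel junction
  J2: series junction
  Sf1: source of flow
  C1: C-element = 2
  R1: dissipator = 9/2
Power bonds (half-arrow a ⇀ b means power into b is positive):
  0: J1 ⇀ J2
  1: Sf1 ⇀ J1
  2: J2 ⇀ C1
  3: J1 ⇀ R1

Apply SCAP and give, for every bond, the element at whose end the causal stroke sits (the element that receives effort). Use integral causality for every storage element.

bond 0 stroke→J1
bond 1 stroke→Sf1
bond 2 stroke→J2
bond 3 stroke→R1

#1 stroke→Sf1  (source Sf1 imposes f)
#2 stroke→J2  (C1: C, integral causality)
#0 stroke→J1  (J2 needs exactly one f-in)
#3 stroke→R1  (0-jn J1 has e-setter on 0)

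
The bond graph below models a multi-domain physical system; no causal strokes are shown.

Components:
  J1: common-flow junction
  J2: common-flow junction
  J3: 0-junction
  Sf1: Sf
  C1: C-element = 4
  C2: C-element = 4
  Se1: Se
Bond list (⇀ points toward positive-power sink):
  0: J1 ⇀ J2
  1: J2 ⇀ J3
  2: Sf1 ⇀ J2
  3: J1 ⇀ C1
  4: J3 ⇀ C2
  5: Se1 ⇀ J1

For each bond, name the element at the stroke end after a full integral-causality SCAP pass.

bond 0 →J2
bond 1 →J2
bond 2 →Sf1
bond 3 →J1
bond 4 →J3
bond 5 →J1

#2 |Sf1  (Sf1 fixes flow; stroke at Sf1)
#5 |J1  (Se1 (Se) sets effort on bond)
#0 |J2  (J2 flow already set via bond 2)
#1 |J2  (J2 flow already set via bond 2)
#4 |J3  (J3: last free bond brings effort in)
#3 |J1  (1-jn J1 has f-setter on 0)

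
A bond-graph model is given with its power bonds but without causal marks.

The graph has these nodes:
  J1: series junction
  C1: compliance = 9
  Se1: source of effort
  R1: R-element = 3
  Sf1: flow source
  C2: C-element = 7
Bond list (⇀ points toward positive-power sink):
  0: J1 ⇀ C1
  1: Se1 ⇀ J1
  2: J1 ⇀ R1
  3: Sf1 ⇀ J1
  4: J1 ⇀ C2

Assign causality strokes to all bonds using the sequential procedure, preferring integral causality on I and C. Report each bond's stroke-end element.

#1 →J1  (Se1 (Se) sets effort on bond)
#3 →Sf1  (Sf1: flow source, stroke at near end)
#0 →J1  (J1 flow already set via bond 3)
#2 →J1  (J1 flow already set via bond 3)
#4 →J1  (common-f at J1 fixed by 3)

#0 →J1
#1 →J1
#2 →J1
#3 →Sf1
#4 →J1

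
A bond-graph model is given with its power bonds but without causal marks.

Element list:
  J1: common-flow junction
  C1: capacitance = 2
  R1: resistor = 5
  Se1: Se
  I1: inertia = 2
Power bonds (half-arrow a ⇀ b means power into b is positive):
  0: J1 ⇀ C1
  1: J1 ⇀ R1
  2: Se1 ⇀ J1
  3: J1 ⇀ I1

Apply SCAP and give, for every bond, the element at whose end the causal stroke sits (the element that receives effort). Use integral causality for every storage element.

#2 →J1  (source Se1 imposes e)
#0 →J1  (prefer integral on C1)
#3 →I1  (I1: I, integral causality)
#1 →J1  (1-jn J1 has f-setter on 3)

β0 →J1
β1 →J1
β2 →J1
β3 →I1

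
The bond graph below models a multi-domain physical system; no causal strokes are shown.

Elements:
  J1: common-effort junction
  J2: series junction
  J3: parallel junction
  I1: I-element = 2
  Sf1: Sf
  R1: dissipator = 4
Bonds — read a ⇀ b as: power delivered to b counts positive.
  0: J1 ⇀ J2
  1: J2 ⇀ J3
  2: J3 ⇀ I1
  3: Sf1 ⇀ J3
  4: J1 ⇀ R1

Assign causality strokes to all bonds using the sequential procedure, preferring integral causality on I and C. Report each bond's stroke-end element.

β0 |J2
β1 |J3
β2 |I1
β3 |Sf1
β4 |J1

#3 |Sf1  (source Sf1 imposes f)
#2 |I1  (I1 integral (f out))
#1 |J3  (closing 0-jn rule on J3)
#0 |J2  (J2 flow already set via bond 1)
#4 |J1  (closing 0-jn rule on J1)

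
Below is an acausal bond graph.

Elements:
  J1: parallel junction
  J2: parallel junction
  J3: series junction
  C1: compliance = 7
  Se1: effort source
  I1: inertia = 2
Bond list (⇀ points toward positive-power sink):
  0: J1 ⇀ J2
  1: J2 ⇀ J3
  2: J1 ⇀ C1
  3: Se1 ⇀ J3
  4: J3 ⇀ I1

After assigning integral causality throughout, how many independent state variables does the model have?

2  (C1, I1 all integral)

b3 |J3  (Se1: effort source, stroke at far end)
b2 |J1  (C1: C, integral causality)
b0 |J2  (J1: bond 2 brought effort, rest push out)
b1 |J3  (common-e at J2 fixed by 0)
b4 |I1  (closing 1-jn rule on J3)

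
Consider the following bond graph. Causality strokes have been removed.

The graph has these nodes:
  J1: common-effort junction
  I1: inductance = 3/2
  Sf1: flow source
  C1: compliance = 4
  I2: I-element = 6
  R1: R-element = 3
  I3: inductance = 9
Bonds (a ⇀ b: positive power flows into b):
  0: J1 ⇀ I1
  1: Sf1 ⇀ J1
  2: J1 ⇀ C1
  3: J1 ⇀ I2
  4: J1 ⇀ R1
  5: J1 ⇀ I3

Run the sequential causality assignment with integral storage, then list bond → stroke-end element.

b1 stroke→Sf1  (Sf1: flow source, stroke at near end)
b0 stroke→I1  (I1 outputs flow p/I1)
b2 stroke→J1  (C1 integral (e out))
b3 stroke→I2  (common-e at J1 fixed by 2)
b4 stroke→R1  (J1: bond 2 brought effort, rest push out)
b5 stroke→I3  (J1: bond 2 brought effort, rest push out)

b0 stroke at I1
b1 stroke at Sf1
b2 stroke at J1
b3 stroke at I2
b4 stroke at R1
b5 stroke at I3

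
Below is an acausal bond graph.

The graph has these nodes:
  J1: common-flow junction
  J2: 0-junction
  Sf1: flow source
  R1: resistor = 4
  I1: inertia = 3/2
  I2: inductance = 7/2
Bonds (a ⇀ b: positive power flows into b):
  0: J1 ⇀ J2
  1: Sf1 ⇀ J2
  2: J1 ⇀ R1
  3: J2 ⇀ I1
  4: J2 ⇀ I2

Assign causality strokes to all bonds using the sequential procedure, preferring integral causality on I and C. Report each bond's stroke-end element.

β1 stroke at Sf1  (Sf1: flow source, stroke at near end)
β3 stroke at I1  (I1: I, integral causality)
β4 stroke at I2  (I2 integral (f out))
β0 stroke at J2  (J2 needs exactly one e-in)
β2 stroke at J1  (J1 flow already set via bond 0)

bond 0 stroke at J2
bond 1 stroke at Sf1
bond 2 stroke at J1
bond 3 stroke at I1
bond 4 stroke at I2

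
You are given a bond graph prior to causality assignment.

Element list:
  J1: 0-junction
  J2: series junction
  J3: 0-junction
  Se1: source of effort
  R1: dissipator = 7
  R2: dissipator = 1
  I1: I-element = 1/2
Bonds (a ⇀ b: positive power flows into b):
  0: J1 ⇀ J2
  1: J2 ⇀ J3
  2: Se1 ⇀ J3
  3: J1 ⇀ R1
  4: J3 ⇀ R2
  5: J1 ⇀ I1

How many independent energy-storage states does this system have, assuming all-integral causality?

β2 stroke at J3  (Se1: effort source, stroke at far end)
β1 stroke at J2  (J3: bond 2 brought effort, rest push out)
β4 stroke at R2  (common-e at J3 fixed by 2)
β0 stroke at J1  (J2 needs exactly one f-in)
β3 stroke at R1  (J1 effort already set via bond 0)
β5 stroke at I1  (common-e at J1 fixed by 0)

1  (I1 all integral)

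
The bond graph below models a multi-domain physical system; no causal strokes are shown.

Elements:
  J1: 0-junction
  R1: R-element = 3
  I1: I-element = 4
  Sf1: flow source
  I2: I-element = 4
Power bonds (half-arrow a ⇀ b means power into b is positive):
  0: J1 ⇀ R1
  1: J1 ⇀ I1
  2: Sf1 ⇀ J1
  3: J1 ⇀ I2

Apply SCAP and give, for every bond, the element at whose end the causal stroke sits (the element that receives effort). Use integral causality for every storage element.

β2 stroke→Sf1  (Sf1 (Sf) sets flow on bond)
β1 stroke→I1  (I1: I, integral causality)
β3 stroke→I2  (I2 integral (f out))
β0 stroke→J1  (only one effort-in slot at J1)

#0 stroke at J1
#1 stroke at I1
#2 stroke at Sf1
#3 stroke at I2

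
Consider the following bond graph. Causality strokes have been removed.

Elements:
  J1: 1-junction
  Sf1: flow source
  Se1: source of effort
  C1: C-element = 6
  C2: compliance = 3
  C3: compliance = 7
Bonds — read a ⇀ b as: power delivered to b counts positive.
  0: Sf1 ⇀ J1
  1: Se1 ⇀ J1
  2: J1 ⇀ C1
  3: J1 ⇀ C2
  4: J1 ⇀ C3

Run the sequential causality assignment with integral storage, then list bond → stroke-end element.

bond 0 stroke at Sf1  (Sf1 fixes flow; stroke at Sf1)
bond 1 stroke at J1  (Se1: effort source, stroke at far end)
bond 2 stroke at J1  (common-f at J1 fixed by 0)
bond 3 stroke at J1  (J1 flow already set via bond 0)
bond 4 stroke at J1  (1-jn J1 has f-setter on 0)

b0 →Sf1
b1 →J1
b2 →J1
b3 →J1
b4 →J1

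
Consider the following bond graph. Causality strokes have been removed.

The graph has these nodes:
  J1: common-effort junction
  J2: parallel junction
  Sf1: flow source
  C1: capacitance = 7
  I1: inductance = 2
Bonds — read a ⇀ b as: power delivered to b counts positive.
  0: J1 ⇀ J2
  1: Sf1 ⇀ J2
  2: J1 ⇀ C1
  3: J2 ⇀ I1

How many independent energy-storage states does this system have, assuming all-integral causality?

bond 1 →Sf1  (source Sf1 imposes f)
bond 2 →J1  (C1: C, integral causality)
bond 0 →J2  (J1: bond 2 brought effort, rest push out)
bond 3 →I1  (J2 effort already set via bond 0)

2  (C1, I1 all integral)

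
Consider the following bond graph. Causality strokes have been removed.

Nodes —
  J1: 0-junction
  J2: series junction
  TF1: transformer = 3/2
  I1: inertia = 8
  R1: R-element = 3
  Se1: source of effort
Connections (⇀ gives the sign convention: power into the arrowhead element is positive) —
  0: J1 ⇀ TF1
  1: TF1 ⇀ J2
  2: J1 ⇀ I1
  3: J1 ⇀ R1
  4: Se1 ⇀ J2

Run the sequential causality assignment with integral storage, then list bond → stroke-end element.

β4 →J2  (Se1: effort source, stroke at far end)
β1 →TF1  (closing 1-jn rule on J2)
β0 →J1  (TF1: transformer flips bond 1)
β2 →I1  (common-e at J1 fixed by 0)
β3 →R1  (J1 effort already set via bond 0)

bond 0 stroke→J1
bond 1 stroke→TF1
bond 2 stroke→I1
bond 3 stroke→R1
bond 4 stroke→J2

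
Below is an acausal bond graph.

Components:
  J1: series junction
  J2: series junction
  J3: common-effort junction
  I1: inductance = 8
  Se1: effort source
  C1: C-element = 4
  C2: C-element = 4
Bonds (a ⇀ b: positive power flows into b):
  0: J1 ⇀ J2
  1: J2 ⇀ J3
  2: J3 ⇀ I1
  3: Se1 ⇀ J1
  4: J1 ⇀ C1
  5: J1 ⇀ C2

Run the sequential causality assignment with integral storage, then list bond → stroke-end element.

bond 0 |J2
bond 1 |J3
bond 2 |I1
bond 3 |J1
bond 4 |J1
bond 5 |J1

b3 stroke at J1  (source Se1 imposes e)
b2 stroke at I1  (I1 outputs flow p/I1)
b1 stroke at J3  (J3 needs exactly one e-in)
b0 stroke at J2  (1-jn J2 has f-setter on 1)
b4 stroke at J1  (J1 flow already set via bond 0)
b5 stroke at J1  (J1 flow already set via bond 0)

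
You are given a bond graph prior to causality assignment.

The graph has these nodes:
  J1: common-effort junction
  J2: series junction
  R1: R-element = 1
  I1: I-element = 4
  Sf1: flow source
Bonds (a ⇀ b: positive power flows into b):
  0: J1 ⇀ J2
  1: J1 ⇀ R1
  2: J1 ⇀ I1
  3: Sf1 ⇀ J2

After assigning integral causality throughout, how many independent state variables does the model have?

1  (I1 all integral)

b3 |Sf1  (source Sf1 imposes f)
b0 |J2  (J2 flow already set via bond 3)
b2 |I1  (I1 outputs flow p/I1)
b1 |J1  (J1 needs exactly one e-in)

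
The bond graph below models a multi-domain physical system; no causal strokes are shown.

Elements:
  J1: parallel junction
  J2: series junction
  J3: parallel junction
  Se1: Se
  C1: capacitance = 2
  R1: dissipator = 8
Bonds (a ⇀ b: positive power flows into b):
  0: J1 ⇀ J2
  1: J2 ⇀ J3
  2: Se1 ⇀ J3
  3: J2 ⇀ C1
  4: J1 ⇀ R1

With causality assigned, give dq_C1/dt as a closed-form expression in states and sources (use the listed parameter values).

b2 stroke at J3  (Se1 (Se) sets effort on bond)
b1 stroke at J2  (J3 effort already set via bond 2)
b3 stroke at J2  (C1: C, integral causality)
b0 stroke at J1  (J2 needs exactly one f-in)
b4 stroke at R1  (J1: bond 0 brought effort, rest push out)

dq_C1/dt = -E_Se1/8 - q_C1/16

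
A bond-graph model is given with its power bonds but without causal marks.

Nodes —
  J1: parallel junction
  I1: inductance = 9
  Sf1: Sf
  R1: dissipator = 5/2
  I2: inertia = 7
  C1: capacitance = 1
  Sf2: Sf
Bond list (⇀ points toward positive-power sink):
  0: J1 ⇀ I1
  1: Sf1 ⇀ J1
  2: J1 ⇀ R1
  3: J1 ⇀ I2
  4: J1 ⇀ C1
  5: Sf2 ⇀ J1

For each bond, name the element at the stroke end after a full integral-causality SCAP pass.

#1 stroke at Sf1  (Sf1 (Sf) sets flow on bond)
#5 stroke at Sf2  (source Sf2 imposes f)
#0 stroke at I1  (prefer integral on I1)
#3 stroke at I2  (I2 integral (f out))
#4 stroke at J1  (prefer integral on C1)
#2 stroke at R1  (J1: bond 4 brought effort, rest push out)

bond 0 |I1
bond 1 |Sf1
bond 2 |R1
bond 3 |I2
bond 4 |J1
bond 5 |Sf2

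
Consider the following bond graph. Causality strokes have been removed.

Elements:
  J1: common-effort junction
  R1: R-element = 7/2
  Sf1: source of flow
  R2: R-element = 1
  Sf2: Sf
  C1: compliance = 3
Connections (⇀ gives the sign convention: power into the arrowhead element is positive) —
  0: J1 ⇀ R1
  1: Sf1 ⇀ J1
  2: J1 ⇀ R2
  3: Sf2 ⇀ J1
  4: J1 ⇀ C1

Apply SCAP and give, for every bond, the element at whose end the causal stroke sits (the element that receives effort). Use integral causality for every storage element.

bond 0 stroke→R1
bond 1 stroke→Sf1
bond 2 stroke→R2
bond 3 stroke→Sf2
bond 4 stroke→J1

bond 1 stroke→Sf1  (Sf1 (Sf) sets flow on bond)
bond 3 stroke→Sf2  (source Sf2 imposes f)
bond 4 stroke→J1  (C1 outputs effort q/C1)
bond 0 stroke→R1  (0-jn J1 has e-setter on 4)
bond 2 stroke→R2  (common-e at J1 fixed by 4)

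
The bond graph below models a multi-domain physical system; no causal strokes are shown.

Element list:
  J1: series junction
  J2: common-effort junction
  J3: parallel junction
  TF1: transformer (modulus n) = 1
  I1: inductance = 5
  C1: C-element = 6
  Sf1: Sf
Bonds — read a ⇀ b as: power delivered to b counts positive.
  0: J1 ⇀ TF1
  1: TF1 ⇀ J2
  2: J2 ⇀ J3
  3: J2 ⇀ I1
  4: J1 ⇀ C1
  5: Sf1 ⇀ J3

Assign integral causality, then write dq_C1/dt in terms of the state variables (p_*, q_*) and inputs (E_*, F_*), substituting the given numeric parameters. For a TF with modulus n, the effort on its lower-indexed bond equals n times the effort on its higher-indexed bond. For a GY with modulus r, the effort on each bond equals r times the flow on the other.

bond 5 stroke at Sf1  (source Sf1 imposes f)
bond 2 stroke at J3  (J3 needs exactly one e-in)
bond 3 stroke at I1  (I1 outputs flow p/I1)
bond 1 stroke at J2  (only one effort-in slot at J2)
bond 0 stroke at TF1  (TF TF1: opposite of bond 1)
bond 4 stroke at J1  (J1 flow already set via bond 0)

dq_C1/dt = -F_Sf1 + p_I1/5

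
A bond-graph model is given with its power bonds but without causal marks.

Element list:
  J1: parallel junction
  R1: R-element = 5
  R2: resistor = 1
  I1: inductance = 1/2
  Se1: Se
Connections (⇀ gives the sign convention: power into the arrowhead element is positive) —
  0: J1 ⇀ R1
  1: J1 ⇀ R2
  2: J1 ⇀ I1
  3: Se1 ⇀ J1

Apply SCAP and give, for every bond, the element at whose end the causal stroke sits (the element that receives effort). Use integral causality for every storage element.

bond 0 →R1
bond 1 →R2
bond 2 →I1
bond 3 →J1

β3 stroke→J1  (Se1 (Se) sets effort on bond)
β0 stroke→R1  (J1 effort already set via bond 3)
β1 stroke→R2  (0-jn J1 has e-setter on 3)
β2 stroke→I1  (J1 effort already set via bond 3)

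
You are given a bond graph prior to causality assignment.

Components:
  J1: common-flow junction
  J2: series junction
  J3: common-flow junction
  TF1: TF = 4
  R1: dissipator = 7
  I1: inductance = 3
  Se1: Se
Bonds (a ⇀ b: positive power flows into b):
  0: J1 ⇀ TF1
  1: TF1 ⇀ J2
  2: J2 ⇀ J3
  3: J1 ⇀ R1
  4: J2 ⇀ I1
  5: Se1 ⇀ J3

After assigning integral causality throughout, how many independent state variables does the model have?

1  (I1 all integral)

b5 |J3  (source Se1 imposes e)
b2 |J2  (only one flow-in slot at J3)
b4 |I1  (prefer integral on I1)
b1 |J2  (J2 flow already set via bond 4)
b0 |TF1  (through TF1, causality passes straight; one stroke at TF1)
b3 |J1  (J1 flow already set via bond 0)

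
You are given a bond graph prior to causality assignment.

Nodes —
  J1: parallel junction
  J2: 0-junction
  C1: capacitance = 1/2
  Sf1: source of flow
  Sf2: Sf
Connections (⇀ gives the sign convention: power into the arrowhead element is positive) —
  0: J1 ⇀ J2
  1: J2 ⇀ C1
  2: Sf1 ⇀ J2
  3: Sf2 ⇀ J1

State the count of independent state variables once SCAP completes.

1  (C1 all integral)

b2 stroke at Sf1  (Sf1 fixes flow; stroke at Sf1)
b3 stroke at Sf2  (source Sf2 imposes f)
b0 stroke at J1  (J1: last free bond brings effort in)
b1 stroke at J2  (J2: last free bond brings effort in)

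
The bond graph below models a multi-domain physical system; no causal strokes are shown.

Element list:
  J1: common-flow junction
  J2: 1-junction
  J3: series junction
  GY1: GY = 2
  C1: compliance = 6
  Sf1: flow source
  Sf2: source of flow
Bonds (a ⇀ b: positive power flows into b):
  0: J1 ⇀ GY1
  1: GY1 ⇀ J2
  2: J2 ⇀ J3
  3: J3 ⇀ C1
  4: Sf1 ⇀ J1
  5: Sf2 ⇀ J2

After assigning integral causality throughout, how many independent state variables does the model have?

#4 |Sf1  (Sf1: flow source, stroke at near end)
#5 |Sf2  (Sf2 (Sf) sets flow on bond)
#0 |J1  (J1 flow already set via bond 4)
#1 |J2  (J2: bond 5 brought flow, rest push out)
#2 |J2  (common-f at J2 fixed by 5)
#3 |J3  (J3 flow already set via bond 2)

1  (C1 all integral)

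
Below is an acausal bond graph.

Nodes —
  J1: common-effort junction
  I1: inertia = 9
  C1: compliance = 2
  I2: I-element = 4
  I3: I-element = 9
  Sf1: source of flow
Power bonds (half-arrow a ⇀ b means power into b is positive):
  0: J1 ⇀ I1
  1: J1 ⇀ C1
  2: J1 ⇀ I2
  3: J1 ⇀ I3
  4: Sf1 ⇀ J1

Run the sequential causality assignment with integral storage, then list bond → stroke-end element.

#0 |I1
#1 |J1
#2 |I2
#3 |I3
#4 |Sf1

bond 4 →Sf1  (Sf1 fixes flow; stroke at Sf1)
bond 0 →I1  (prefer integral on I1)
bond 1 →J1  (C1 integral (e out))
bond 2 →I2  (J1 effort already set via bond 1)
bond 3 →I3  (J1: bond 1 brought effort, rest push out)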